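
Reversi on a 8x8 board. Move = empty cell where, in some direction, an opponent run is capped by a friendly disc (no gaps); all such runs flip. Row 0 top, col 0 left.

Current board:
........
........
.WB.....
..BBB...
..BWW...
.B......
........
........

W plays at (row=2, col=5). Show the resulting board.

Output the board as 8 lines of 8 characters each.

Answer: ........
........
.WB..W..
..BBW...
..BWW...
.B......
........
........

Derivation:
Place W at (2,5); scan 8 dirs for brackets.
Dir NW: first cell '.' (not opp) -> no flip
Dir N: first cell '.' (not opp) -> no flip
Dir NE: first cell '.' (not opp) -> no flip
Dir W: first cell '.' (not opp) -> no flip
Dir E: first cell '.' (not opp) -> no flip
Dir SW: opp run (3,4) capped by W -> flip
Dir S: first cell '.' (not opp) -> no flip
Dir SE: first cell '.' (not opp) -> no flip
All flips: (3,4)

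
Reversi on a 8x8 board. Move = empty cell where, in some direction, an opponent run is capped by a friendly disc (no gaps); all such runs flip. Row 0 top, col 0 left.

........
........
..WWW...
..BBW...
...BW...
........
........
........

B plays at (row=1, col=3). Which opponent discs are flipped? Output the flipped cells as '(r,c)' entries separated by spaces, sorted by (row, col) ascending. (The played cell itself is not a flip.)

Answer: (2,3)

Derivation:
Dir NW: first cell '.' (not opp) -> no flip
Dir N: first cell '.' (not opp) -> no flip
Dir NE: first cell '.' (not opp) -> no flip
Dir W: first cell '.' (not opp) -> no flip
Dir E: first cell '.' (not opp) -> no flip
Dir SW: opp run (2,2), next='.' -> no flip
Dir S: opp run (2,3) capped by B -> flip
Dir SE: opp run (2,4), next='.' -> no flip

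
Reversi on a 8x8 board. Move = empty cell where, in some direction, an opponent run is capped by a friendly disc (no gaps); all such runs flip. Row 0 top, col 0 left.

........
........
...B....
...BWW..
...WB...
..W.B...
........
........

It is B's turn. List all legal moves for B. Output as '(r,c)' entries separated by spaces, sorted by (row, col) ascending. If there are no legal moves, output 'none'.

Answer: (2,4) (2,6) (3,2) (3,6) (4,2) (4,5) (5,3)

Derivation:
(2,4): flips 1 -> legal
(2,5): no bracket -> illegal
(2,6): flips 1 -> legal
(3,2): flips 1 -> legal
(3,6): flips 2 -> legal
(4,1): no bracket -> illegal
(4,2): flips 1 -> legal
(4,5): flips 1 -> legal
(4,6): no bracket -> illegal
(5,1): no bracket -> illegal
(5,3): flips 1 -> legal
(6,1): no bracket -> illegal
(6,2): no bracket -> illegal
(6,3): no bracket -> illegal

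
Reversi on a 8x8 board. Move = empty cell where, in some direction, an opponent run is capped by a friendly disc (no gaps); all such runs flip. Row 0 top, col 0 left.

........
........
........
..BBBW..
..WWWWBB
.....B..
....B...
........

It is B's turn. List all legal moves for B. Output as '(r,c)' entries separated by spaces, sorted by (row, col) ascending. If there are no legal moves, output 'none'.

Answer: (2,4) (2,5) (3,6) (4,1) (5,1) (5,2) (5,3) (5,4) (5,6)

Derivation:
(2,4): flips 1 -> legal
(2,5): flips 2 -> legal
(2,6): no bracket -> illegal
(3,1): no bracket -> illegal
(3,6): flips 1 -> legal
(4,1): flips 4 -> legal
(5,1): flips 1 -> legal
(5,2): flips 2 -> legal
(5,3): flips 1 -> legal
(5,4): flips 2 -> legal
(5,6): flips 1 -> legal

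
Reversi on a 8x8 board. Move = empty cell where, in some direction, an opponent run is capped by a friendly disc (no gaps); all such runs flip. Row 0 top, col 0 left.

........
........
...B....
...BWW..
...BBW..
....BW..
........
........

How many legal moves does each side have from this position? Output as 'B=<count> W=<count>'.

-- B to move --
(2,4): flips 1 -> legal
(2,5): flips 1 -> legal
(2,6): flips 1 -> legal
(3,6): flips 3 -> legal
(4,6): flips 1 -> legal
(5,6): flips 3 -> legal
(6,4): no bracket -> illegal
(6,5): no bracket -> illegal
(6,6): flips 1 -> legal
B mobility = 7
-- W to move --
(1,2): flips 1 -> legal
(1,3): no bracket -> illegal
(1,4): no bracket -> illegal
(2,2): flips 2 -> legal
(2,4): no bracket -> illegal
(3,2): flips 1 -> legal
(4,2): flips 2 -> legal
(5,2): flips 1 -> legal
(5,3): flips 2 -> legal
(6,3): flips 1 -> legal
(6,4): flips 2 -> legal
(6,5): no bracket -> illegal
W mobility = 8

Answer: B=7 W=8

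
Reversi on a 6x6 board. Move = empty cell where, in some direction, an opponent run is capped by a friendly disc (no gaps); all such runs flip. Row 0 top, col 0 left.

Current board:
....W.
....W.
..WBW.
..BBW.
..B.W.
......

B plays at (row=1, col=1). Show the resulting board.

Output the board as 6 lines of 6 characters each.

Place B at (1,1); scan 8 dirs for brackets.
Dir NW: first cell '.' (not opp) -> no flip
Dir N: first cell '.' (not opp) -> no flip
Dir NE: first cell '.' (not opp) -> no flip
Dir W: first cell '.' (not opp) -> no flip
Dir E: first cell '.' (not opp) -> no flip
Dir SW: first cell '.' (not opp) -> no flip
Dir S: first cell '.' (not opp) -> no flip
Dir SE: opp run (2,2) capped by B -> flip
All flips: (2,2)

Answer: ....W.
.B..W.
..BBW.
..BBW.
..B.W.
......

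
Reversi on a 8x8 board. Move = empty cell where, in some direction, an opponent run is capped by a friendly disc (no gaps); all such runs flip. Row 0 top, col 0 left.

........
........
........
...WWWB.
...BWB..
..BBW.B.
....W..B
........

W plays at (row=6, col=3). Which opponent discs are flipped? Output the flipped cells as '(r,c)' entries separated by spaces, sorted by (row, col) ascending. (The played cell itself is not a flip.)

Answer: (4,3) (5,3)

Derivation:
Dir NW: opp run (5,2), next='.' -> no flip
Dir N: opp run (5,3) (4,3) capped by W -> flip
Dir NE: first cell 'W' (not opp) -> no flip
Dir W: first cell '.' (not opp) -> no flip
Dir E: first cell 'W' (not opp) -> no flip
Dir SW: first cell '.' (not opp) -> no flip
Dir S: first cell '.' (not opp) -> no flip
Dir SE: first cell '.' (not opp) -> no flip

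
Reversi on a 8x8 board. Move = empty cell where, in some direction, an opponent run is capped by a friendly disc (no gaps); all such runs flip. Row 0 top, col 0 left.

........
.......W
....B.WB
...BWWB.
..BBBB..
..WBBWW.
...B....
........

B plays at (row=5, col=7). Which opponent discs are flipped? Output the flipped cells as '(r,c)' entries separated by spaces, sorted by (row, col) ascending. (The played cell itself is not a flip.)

Answer: (5,5) (5,6)

Derivation:
Dir NW: first cell '.' (not opp) -> no flip
Dir N: first cell '.' (not opp) -> no flip
Dir NE: edge -> no flip
Dir W: opp run (5,6) (5,5) capped by B -> flip
Dir E: edge -> no flip
Dir SW: first cell '.' (not opp) -> no flip
Dir S: first cell '.' (not opp) -> no flip
Dir SE: edge -> no flip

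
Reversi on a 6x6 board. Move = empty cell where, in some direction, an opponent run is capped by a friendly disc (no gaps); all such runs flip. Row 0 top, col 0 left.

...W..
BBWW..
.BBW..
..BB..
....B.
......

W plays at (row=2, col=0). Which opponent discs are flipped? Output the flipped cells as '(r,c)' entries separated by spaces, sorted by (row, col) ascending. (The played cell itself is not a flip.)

Answer: (2,1) (2,2)

Derivation:
Dir NW: edge -> no flip
Dir N: opp run (1,0), next='.' -> no flip
Dir NE: opp run (1,1), next='.' -> no flip
Dir W: edge -> no flip
Dir E: opp run (2,1) (2,2) capped by W -> flip
Dir SW: edge -> no flip
Dir S: first cell '.' (not opp) -> no flip
Dir SE: first cell '.' (not opp) -> no flip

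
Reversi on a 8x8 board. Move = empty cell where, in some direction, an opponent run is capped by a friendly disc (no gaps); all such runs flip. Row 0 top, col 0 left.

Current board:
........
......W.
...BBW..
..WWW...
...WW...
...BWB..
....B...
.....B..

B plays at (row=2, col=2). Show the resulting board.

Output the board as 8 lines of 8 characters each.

Place B at (2,2); scan 8 dirs for brackets.
Dir NW: first cell '.' (not opp) -> no flip
Dir N: first cell '.' (not opp) -> no flip
Dir NE: first cell '.' (not opp) -> no flip
Dir W: first cell '.' (not opp) -> no flip
Dir E: first cell 'B' (not opp) -> no flip
Dir SW: first cell '.' (not opp) -> no flip
Dir S: opp run (3,2), next='.' -> no flip
Dir SE: opp run (3,3) (4,4) capped by B -> flip
All flips: (3,3) (4,4)

Answer: ........
......W.
..BBBW..
..WBW...
...WB...
...BWB..
....B...
.....B..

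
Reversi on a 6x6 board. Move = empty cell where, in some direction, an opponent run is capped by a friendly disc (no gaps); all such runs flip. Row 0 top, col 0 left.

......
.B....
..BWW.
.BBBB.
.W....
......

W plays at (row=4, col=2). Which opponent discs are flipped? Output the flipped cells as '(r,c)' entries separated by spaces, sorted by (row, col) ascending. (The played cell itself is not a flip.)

Dir NW: opp run (3,1), next='.' -> no flip
Dir N: opp run (3,2) (2,2), next='.' -> no flip
Dir NE: opp run (3,3) capped by W -> flip
Dir W: first cell 'W' (not opp) -> no flip
Dir E: first cell '.' (not opp) -> no flip
Dir SW: first cell '.' (not opp) -> no flip
Dir S: first cell '.' (not opp) -> no flip
Dir SE: first cell '.' (not opp) -> no flip

Answer: (3,3)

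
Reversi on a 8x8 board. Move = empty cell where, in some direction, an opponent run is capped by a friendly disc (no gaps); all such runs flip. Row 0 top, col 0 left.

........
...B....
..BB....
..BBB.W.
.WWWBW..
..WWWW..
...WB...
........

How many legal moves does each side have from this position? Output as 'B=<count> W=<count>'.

Answer: B=11 W=12

Derivation:
-- B to move --
(2,5): no bracket -> illegal
(2,6): no bracket -> illegal
(2,7): no bracket -> illegal
(3,0): no bracket -> illegal
(3,1): flips 2 -> legal
(3,5): no bracket -> illegal
(3,7): no bracket -> illegal
(4,0): flips 3 -> legal
(4,6): flips 2 -> legal
(4,7): no bracket -> illegal
(5,0): flips 1 -> legal
(5,1): flips 1 -> legal
(5,6): flips 1 -> legal
(6,1): flips 2 -> legal
(6,2): flips 4 -> legal
(6,5): flips 2 -> legal
(6,6): flips 1 -> legal
(7,2): no bracket -> illegal
(7,3): flips 3 -> legal
(7,4): no bracket -> illegal
B mobility = 11
-- W to move --
(0,2): no bracket -> illegal
(0,3): flips 3 -> legal
(0,4): no bracket -> illegal
(1,1): flips 3 -> legal
(1,2): flips 4 -> legal
(1,4): flips 2 -> legal
(2,1): flips 1 -> legal
(2,4): flips 3 -> legal
(2,5): flips 1 -> legal
(3,1): no bracket -> illegal
(3,5): flips 1 -> legal
(6,5): flips 1 -> legal
(7,3): flips 1 -> legal
(7,4): flips 1 -> legal
(7,5): flips 1 -> legal
W mobility = 12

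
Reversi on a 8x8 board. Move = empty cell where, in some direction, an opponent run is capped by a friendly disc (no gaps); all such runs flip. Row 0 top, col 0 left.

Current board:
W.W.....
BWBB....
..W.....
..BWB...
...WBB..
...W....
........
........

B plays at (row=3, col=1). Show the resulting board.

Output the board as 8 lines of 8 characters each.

Answer: W.W.....
BWBB....
..B.....
.BBWB...
...WBB..
...W....
........
........

Derivation:
Place B at (3,1); scan 8 dirs for brackets.
Dir NW: first cell '.' (not opp) -> no flip
Dir N: first cell '.' (not opp) -> no flip
Dir NE: opp run (2,2) capped by B -> flip
Dir W: first cell '.' (not opp) -> no flip
Dir E: first cell 'B' (not opp) -> no flip
Dir SW: first cell '.' (not opp) -> no flip
Dir S: first cell '.' (not opp) -> no flip
Dir SE: first cell '.' (not opp) -> no flip
All flips: (2,2)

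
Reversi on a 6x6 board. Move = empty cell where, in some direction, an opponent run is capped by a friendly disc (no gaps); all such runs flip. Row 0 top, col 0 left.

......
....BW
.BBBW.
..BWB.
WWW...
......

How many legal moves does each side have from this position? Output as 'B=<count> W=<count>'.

-- B to move --
(0,4): no bracket -> illegal
(0,5): no bracket -> illegal
(1,3): no bracket -> illegal
(2,5): flips 1 -> legal
(3,0): no bracket -> illegal
(3,1): no bracket -> illegal
(3,5): no bracket -> illegal
(4,3): flips 1 -> legal
(4,4): flips 1 -> legal
(5,0): flips 1 -> legal
(5,1): no bracket -> illegal
(5,2): flips 1 -> legal
(5,3): no bracket -> illegal
B mobility = 5
-- W to move --
(0,3): no bracket -> illegal
(0,4): flips 1 -> legal
(0,5): flips 3 -> legal
(1,0): no bracket -> illegal
(1,1): flips 1 -> legal
(1,2): flips 2 -> legal
(1,3): flips 2 -> legal
(2,0): flips 3 -> legal
(2,5): no bracket -> illegal
(3,0): no bracket -> illegal
(3,1): flips 1 -> legal
(3,5): flips 1 -> legal
(4,3): no bracket -> illegal
(4,4): flips 1 -> legal
(4,5): no bracket -> illegal
W mobility = 9

Answer: B=5 W=9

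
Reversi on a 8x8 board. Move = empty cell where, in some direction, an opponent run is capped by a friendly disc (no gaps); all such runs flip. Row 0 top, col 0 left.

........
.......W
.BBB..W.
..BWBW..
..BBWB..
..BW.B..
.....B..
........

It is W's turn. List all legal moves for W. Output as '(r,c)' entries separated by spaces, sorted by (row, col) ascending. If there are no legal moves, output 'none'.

Answer: (1,1) (1,3) (2,4) (3,1) (4,1) (4,6) (5,1) (6,6) (7,5)

Derivation:
(1,0): no bracket -> illegal
(1,1): flips 1 -> legal
(1,2): no bracket -> illegal
(1,3): flips 1 -> legal
(1,4): no bracket -> illegal
(2,0): no bracket -> illegal
(2,4): flips 1 -> legal
(2,5): no bracket -> illegal
(3,0): no bracket -> illegal
(3,1): flips 2 -> legal
(3,6): no bracket -> illegal
(4,1): flips 2 -> legal
(4,6): flips 1 -> legal
(5,1): flips 2 -> legal
(5,4): no bracket -> illegal
(5,6): no bracket -> illegal
(6,1): no bracket -> illegal
(6,2): no bracket -> illegal
(6,3): no bracket -> illegal
(6,4): no bracket -> illegal
(6,6): flips 1 -> legal
(7,4): no bracket -> illegal
(7,5): flips 3 -> legal
(7,6): no bracket -> illegal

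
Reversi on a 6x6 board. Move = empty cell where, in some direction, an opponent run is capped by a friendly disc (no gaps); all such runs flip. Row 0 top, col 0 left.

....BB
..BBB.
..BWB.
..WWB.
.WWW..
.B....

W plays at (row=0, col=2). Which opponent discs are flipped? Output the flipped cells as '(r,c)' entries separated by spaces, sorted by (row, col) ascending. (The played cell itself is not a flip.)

Answer: (1,2) (2,2)

Derivation:
Dir NW: edge -> no flip
Dir N: edge -> no flip
Dir NE: edge -> no flip
Dir W: first cell '.' (not opp) -> no flip
Dir E: first cell '.' (not opp) -> no flip
Dir SW: first cell '.' (not opp) -> no flip
Dir S: opp run (1,2) (2,2) capped by W -> flip
Dir SE: opp run (1,3) (2,4), next='.' -> no flip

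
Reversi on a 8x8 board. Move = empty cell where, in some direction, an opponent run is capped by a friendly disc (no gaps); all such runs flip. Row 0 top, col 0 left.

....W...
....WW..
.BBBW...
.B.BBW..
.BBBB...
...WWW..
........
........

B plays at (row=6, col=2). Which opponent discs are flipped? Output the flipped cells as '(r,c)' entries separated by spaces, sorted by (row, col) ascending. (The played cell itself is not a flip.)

Dir NW: first cell '.' (not opp) -> no flip
Dir N: first cell '.' (not opp) -> no flip
Dir NE: opp run (5,3) capped by B -> flip
Dir W: first cell '.' (not opp) -> no flip
Dir E: first cell '.' (not opp) -> no flip
Dir SW: first cell '.' (not opp) -> no flip
Dir S: first cell '.' (not opp) -> no flip
Dir SE: first cell '.' (not opp) -> no flip

Answer: (5,3)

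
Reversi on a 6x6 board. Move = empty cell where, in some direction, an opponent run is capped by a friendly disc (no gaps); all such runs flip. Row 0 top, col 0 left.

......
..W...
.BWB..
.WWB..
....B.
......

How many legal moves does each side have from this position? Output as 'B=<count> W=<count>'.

-- B to move --
(0,1): flips 1 -> legal
(0,2): no bracket -> illegal
(0,3): flips 1 -> legal
(1,1): flips 1 -> legal
(1,3): no bracket -> illegal
(2,0): no bracket -> illegal
(3,0): flips 2 -> legal
(4,0): no bracket -> illegal
(4,1): flips 2 -> legal
(4,2): no bracket -> illegal
(4,3): flips 1 -> legal
B mobility = 6
-- W to move --
(1,0): flips 1 -> legal
(1,1): flips 1 -> legal
(1,3): no bracket -> illegal
(1,4): flips 1 -> legal
(2,0): flips 1 -> legal
(2,4): flips 1 -> legal
(3,0): flips 1 -> legal
(3,4): flips 2 -> legal
(3,5): no bracket -> illegal
(4,2): no bracket -> illegal
(4,3): no bracket -> illegal
(4,5): no bracket -> illegal
(5,3): no bracket -> illegal
(5,4): no bracket -> illegal
(5,5): flips 2 -> legal
W mobility = 8

Answer: B=6 W=8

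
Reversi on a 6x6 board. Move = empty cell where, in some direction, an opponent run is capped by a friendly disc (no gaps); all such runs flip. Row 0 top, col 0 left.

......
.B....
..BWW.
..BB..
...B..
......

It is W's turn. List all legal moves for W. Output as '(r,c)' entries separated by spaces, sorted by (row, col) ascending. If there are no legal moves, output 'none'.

Answer: (2,1) (4,1) (4,2) (5,3)

Derivation:
(0,0): no bracket -> illegal
(0,1): no bracket -> illegal
(0,2): no bracket -> illegal
(1,0): no bracket -> illegal
(1,2): no bracket -> illegal
(1,3): no bracket -> illegal
(2,0): no bracket -> illegal
(2,1): flips 1 -> legal
(3,1): no bracket -> illegal
(3,4): no bracket -> illegal
(4,1): flips 1 -> legal
(4,2): flips 1 -> legal
(4,4): no bracket -> illegal
(5,2): no bracket -> illegal
(5,3): flips 2 -> legal
(5,4): no bracket -> illegal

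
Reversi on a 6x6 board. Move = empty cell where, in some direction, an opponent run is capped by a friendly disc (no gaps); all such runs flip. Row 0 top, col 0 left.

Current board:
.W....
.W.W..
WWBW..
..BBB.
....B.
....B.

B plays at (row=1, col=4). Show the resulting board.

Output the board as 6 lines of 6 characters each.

Place B at (1,4); scan 8 dirs for brackets.
Dir NW: first cell '.' (not opp) -> no flip
Dir N: first cell '.' (not opp) -> no flip
Dir NE: first cell '.' (not opp) -> no flip
Dir W: opp run (1,3), next='.' -> no flip
Dir E: first cell '.' (not opp) -> no flip
Dir SW: opp run (2,3) capped by B -> flip
Dir S: first cell '.' (not opp) -> no flip
Dir SE: first cell '.' (not opp) -> no flip
All flips: (2,3)

Answer: .W....
.W.WB.
WWBB..
..BBB.
....B.
....B.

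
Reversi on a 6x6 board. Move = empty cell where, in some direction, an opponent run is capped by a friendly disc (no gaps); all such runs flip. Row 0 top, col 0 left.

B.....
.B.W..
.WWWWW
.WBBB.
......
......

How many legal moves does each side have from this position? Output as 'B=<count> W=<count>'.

-- B to move --
(0,2): no bracket -> illegal
(0,3): flips 2 -> legal
(0,4): no bracket -> illegal
(1,0): flips 1 -> legal
(1,2): flips 2 -> legal
(1,4): flips 2 -> legal
(1,5): flips 1 -> legal
(2,0): no bracket -> illegal
(3,0): flips 1 -> legal
(3,5): no bracket -> illegal
(4,0): no bracket -> illegal
(4,1): flips 2 -> legal
(4,2): no bracket -> illegal
B mobility = 7
-- W to move --
(0,1): flips 1 -> legal
(0,2): no bracket -> illegal
(1,0): no bracket -> illegal
(1,2): no bracket -> illegal
(2,0): no bracket -> illegal
(3,5): flips 3 -> legal
(4,1): flips 1 -> legal
(4,2): flips 2 -> legal
(4,3): flips 3 -> legal
(4,4): flips 2 -> legal
(4,5): flips 1 -> legal
W mobility = 7

Answer: B=7 W=7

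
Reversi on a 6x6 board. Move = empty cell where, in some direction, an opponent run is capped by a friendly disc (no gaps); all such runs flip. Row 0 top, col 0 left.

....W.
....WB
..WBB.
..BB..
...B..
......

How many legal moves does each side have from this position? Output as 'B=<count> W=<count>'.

Answer: B=5 W=5

Derivation:
-- B to move --
(0,3): no bracket -> illegal
(0,5): flips 1 -> legal
(1,1): flips 1 -> legal
(1,2): flips 1 -> legal
(1,3): flips 1 -> legal
(2,1): flips 1 -> legal
(2,5): no bracket -> illegal
(3,1): no bracket -> illegal
B mobility = 5
-- W to move --
(0,5): no bracket -> illegal
(1,2): no bracket -> illegal
(1,3): no bracket -> illegal
(2,1): no bracket -> illegal
(2,5): flips 2 -> legal
(3,1): no bracket -> illegal
(3,4): flips 1 -> legal
(3,5): no bracket -> illegal
(4,1): flips 2 -> legal
(4,2): flips 1 -> legal
(4,4): flips 1 -> legal
(5,2): no bracket -> illegal
(5,3): no bracket -> illegal
(5,4): no bracket -> illegal
W mobility = 5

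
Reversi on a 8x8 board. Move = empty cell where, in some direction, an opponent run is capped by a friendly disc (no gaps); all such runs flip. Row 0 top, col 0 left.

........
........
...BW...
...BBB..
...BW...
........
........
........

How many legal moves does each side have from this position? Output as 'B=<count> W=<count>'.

-- B to move --
(1,3): flips 1 -> legal
(1,4): flips 1 -> legal
(1,5): flips 1 -> legal
(2,5): flips 1 -> legal
(4,5): flips 1 -> legal
(5,3): flips 1 -> legal
(5,4): flips 1 -> legal
(5,5): flips 1 -> legal
B mobility = 8
-- W to move --
(1,2): no bracket -> illegal
(1,3): no bracket -> illegal
(1,4): no bracket -> illegal
(2,2): flips 2 -> legal
(2,5): no bracket -> illegal
(2,6): flips 1 -> legal
(3,2): no bracket -> illegal
(3,6): no bracket -> illegal
(4,2): flips 2 -> legal
(4,5): no bracket -> illegal
(4,6): flips 1 -> legal
(5,2): no bracket -> illegal
(5,3): no bracket -> illegal
(5,4): no bracket -> illegal
W mobility = 4

Answer: B=8 W=4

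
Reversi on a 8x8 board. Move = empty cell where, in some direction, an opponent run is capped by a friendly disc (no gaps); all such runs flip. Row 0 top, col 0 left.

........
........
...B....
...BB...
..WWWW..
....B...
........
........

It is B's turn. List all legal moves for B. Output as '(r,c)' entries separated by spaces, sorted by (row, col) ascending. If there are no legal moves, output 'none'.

Answer: (3,2) (3,6) (5,1) (5,2) (5,3) (5,5) (5,6)

Derivation:
(3,1): no bracket -> illegal
(3,2): flips 1 -> legal
(3,5): no bracket -> illegal
(3,6): flips 1 -> legal
(4,1): no bracket -> illegal
(4,6): no bracket -> illegal
(5,1): flips 1 -> legal
(5,2): flips 1 -> legal
(5,3): flips 1 -> legal
(5,5): flips 1 -> legal
(5,6): flips 1 -> legal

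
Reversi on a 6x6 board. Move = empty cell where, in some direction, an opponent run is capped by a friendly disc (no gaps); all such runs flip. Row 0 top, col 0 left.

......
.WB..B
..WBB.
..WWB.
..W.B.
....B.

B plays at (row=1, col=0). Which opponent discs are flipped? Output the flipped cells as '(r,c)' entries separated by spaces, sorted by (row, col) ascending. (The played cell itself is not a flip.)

Answer: (1,1)

Derivation:
Dir NW: edge -> no flip
Dir N: first cell '.' (not opp) -> no flip
Dir NE: first cell '.' (not opp) -> no flip
Dir W: edge -> no flip
Dir E: opp run (1,1) capped by B -> flip
Dir SW: edge -> no flip
Dir S: first cell '.' (not opp) -> no flip
Dir SE: first cell '.' (not opp) -> no flip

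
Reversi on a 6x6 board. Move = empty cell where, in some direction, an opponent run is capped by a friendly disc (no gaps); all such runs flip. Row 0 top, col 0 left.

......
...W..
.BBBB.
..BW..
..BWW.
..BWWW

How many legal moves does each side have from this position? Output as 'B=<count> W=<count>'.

Answer: B=5 W=7

Derivation:
-- B to move --
(0,2): flips 1 -> legal
(0,3): flips 1 -> legal
(0,4): flips 1 -> legal
(1,2): no bracket -> illegal
(1,4): no bracket -> illegal
(3,4): flips 2 -> legal
(3,5): no bracket -> illegal
(4,5): flips 2 -> legal
B mobility = 5
-- W to move --
(1,0): flips 2 -> legal
(1,1): flips 1 -> legal
(1,2): no bracket -> illegal
(1,4): no bracket -> illegal
(1,5): flips 1 -> legal
(2,0): no bracket -> illegal
(2,5): no bracket -> illegal
(3,0): no bracket -> illegal
(3,1): flips 3 -> legal
(3,4): no bracket -> illegal
(3,5): flips 1 -> legal
(4,1): flips 1 -> legal
(5,1): flips 2 -> legal
W mobility = 7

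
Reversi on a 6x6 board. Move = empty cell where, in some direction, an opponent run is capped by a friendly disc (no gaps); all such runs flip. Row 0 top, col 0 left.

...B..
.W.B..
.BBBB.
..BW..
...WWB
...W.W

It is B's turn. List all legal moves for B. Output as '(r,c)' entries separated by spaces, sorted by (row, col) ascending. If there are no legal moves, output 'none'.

Answer: (0,0) (0,1) (3,4) (4,2) (5,4)

Derivation:
(0,0): flips 1 -> legal
(0,1): flips 1 -> legal
(0,2): no bracket -> illegal
(1,0): no bracket -> illegal
(1,2): no bracket -> illegal
(2,0): no bracket -> illegal
(3,4): flips 1 -> legal
(3,5): no bracket -> illegal
(4,2): flips 3 -> legal
(5,2): no bracket -> illegal
(5,4): flips 1 -> legal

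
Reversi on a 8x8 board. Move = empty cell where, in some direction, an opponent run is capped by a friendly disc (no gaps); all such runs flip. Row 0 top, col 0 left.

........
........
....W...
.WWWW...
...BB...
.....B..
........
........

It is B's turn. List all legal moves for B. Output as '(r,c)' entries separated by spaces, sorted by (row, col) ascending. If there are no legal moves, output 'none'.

Answer: (1,4) (2,1) (2,2) (2,3) (2,5)

Derivation:
(1,3): no bracket -> illegal
(1,4): flips 2 -> legal
(1,5): no bracket -> illegal
(2,0): no bracket -> illegal
(2,1): flips 1 -> legal
(2,2): flips 1 -> legal
(2,3): flips 1 -> legal
(2,5): flips 1 -> legal
(3,0): no bracket -> illegal
(3,5): no bracket -> illegal
(4,0): no bracket -> illegal
(4,1): no bracket -> illegal
(4,2): no bracket -> illegal
(4,5): no bracket -> illegal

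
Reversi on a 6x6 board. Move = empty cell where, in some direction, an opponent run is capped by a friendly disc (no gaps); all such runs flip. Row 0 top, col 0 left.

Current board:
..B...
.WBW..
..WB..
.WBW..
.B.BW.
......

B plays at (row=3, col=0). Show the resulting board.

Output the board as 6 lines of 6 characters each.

Answer: ..B...
.WBW..
..WB..
BBBW..
.B.BW.
......

Derivation:
Place B at (3,0); scan 8 dirs for brackets.
Dir NW: edge -> no flip
Dir N: first cell '.' (not opp) -> no flip
Dir NE: first cell '.' (not opp) -> no flip
Dir W: edge -> no flip
Dir E: opp run (3,1) capped by B -> flip
Dir SW: edge -> no flip
Dir S: first cell '.' (not opp) -> no flip
Dir SE: first cell 'B' (not opp) -> no flip
All flips: (3,1)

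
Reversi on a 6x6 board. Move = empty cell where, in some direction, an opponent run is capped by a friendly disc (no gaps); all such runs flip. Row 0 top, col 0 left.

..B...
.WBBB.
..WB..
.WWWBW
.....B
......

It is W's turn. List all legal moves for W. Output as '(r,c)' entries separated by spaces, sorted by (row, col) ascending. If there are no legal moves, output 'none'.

Answer: (0,3) (0,4) (0,5) (1,5) (2,4) (5,5)

Derivation:
(0,1): no bracket -> illegal
(0,3): flips 2 -> legal
(0,4): flips 1 -> legal
(0,5): flips 2 -> legal
(1,5): flips 3 -> legal
(2,1): no bracket -> illegal
(2,4): flips 1 -> legal
(2,5): no bracket -> illegal
(4,3): no bracket -> illegal
(4,4): no bracket -> illegal
(5,4): no bracket -> illegal
(5,5): flips 1 -> legal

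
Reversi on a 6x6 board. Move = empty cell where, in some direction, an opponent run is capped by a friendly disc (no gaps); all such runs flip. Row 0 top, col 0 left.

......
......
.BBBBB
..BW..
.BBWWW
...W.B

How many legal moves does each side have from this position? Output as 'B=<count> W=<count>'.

Answer: B=3 W=7

Derivation:
-- B to move --
(3,4): flips 1 -> legal
(3,5): flips 1 -> legal
(5,2): no bracket -> illegal
(5,4): flips 1 -> legal
B mobility = 3
-- W to move --
(1,0): flips 2 -> legal
(1,1): flips 1 -> legal
(1,2): no bracket -> illegal
(1,3): flips 1 -> legal
(1,4): no bracket -> illegal
(1,5): flips 1 -> legal
(2,0): no bracket -> illegal
(3,0): no bracket -> illegal
(3,1): flips 2 -> legal
(3,4): no bracket -> illegal
(3,5): no bracket -> illegal
(4,0): flips 2 -> legal
(5,0): no bracket -> illegal
(5,1): flips 1 -> legal
(5,2): no bracket -> illegal
(5,4): no bracket -> illegal
W mobility = 7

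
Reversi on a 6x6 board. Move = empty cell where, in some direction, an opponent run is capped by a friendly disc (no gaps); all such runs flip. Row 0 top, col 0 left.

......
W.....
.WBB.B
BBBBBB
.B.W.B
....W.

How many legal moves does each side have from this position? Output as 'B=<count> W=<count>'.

-- B to move --
(0,0): no bracket -> illegal
(0,1): no bracket -> illegal
(1,1): flips 1 -> legal
(1,2): flips 1 -> legal
(2,0): flips 1 -> legal
(4,2): no bracket -> illegal
(4,4): no bracket -> illegal
(5,2): flips 1 -> legal
(5,3): flips 1 -> legal
(5,5): no bracket -> illegal
B mobility = 5
-- W to move --
(1,1): no bracket -> illegal
(1,2): no bracket -> illegal
(1,3): flips 2 -> legal
(1,4): no bracket -> illegal
(1,5): no bracket -> illegal
(2,0): no bracket -> illegal
(2,4): flips 2 -> legal
(4,0): no bracket -> illegal
(4,2): no bracket -> illegal
(4,4): no bracket -> illegal
(5,0): no bracket -> illegal
(5,1): flips 2 -> legal
(5,2): no bracket -> illegal
(5,5): no bracket -> illegal
W mobility = 3

Answer: B=5 W=3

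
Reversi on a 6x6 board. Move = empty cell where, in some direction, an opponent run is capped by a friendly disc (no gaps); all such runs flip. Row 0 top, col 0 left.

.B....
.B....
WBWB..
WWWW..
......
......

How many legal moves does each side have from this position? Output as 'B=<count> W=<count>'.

Answer: B=3 W=7

Derivation:
-- B to move --
(1,0): no bracket -> illegal
(1,2): no bracket -> illegal
(1,3): no bracket -> illegal
(2,4): no bracket -> illegal
(3,4): no bracket -> illegal
(4,0): no bracket -> illegal
(4,1): flips 2 -> legal
(4,2): no bracket -> illegal
(4,3): flips 2 -> legal
(4,4): flips 2 -> legal
B mobility = 3
-- W to move --
(0,0): flips 1 -> legal
(0,2): flips 1 -> legal
(1,0): flips 1 -> legal
(1,2): flips 1 -> legal
(1,3): flips 1 -> legal
(1,4): flips 1 -> legal
(2,4): flips 1 -> legal
(3,4): no bracket -> illegal
W mobility = 7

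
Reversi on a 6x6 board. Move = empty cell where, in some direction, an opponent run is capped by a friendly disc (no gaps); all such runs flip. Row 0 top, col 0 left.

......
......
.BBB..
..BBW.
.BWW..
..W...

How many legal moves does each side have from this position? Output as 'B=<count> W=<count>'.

-- B to move --
(2,4): no bracket -> illegal
(2,5): no bracket -> illegal
(3,1): no bracket -> illegal
(3,5): flips 1 -> legal
(4,4): flips 2 -> legal
(4,5): flips 1 -> legal
(5,1): flips 1 -> legal
(5,3): flips 1 -> legal
(5,4): flips 1 -> legal
B mobility = 6
-- W to move --
(1,0): flips 2 -> legal
(1,1): no bracket -> illegal
(1,2): flips 3 -> legal
(1,3): flips 2 -> legal
(1,4): no bracket -> illegal
(2,0): no bracket -> illegal
(2,4): flips 1 -> legal
(3,0): flips 1 -> legal
(3,1): flips 2 -> legal
(4,0): flips 1 -> legal
(4,4): no bracket -> illegal
(5,0): no bracket -> illegal
(5,1): no bracket -> illegal
W mobility = 7

Answer: B=6 W=7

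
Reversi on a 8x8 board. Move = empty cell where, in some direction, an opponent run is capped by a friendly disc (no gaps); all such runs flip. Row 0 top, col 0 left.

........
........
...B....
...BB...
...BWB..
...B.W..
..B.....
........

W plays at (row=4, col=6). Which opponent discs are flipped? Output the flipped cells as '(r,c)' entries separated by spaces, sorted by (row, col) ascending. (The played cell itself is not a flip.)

Dir NW: first cell '.' (not opp) -> no flip
Dir N: first cell '.' (not opp) -> no flip
Dir NE: first cell '.' (not opp) -> no flip
Dir W: opp run (4,5) capped by W -> flip
Dir E: first cell '.' (not opp) -> no flip
Dir SW: first cell 'W' (not opp) -> no flip
Dir S: first cell '.' (not opp) -> no flip
Dir SE: first cell '.' (not opp) -> no flip

Answer: (4,5)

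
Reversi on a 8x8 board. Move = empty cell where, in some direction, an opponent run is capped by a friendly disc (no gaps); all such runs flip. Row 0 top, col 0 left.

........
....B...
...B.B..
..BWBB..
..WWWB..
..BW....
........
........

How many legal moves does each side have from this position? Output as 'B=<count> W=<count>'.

Answer: B=4 W=12

Derivation:
-- B to move --
(2,2): no bracket -> illegal
(2,4): no bracket -> illegal
(3,1): no bracket -> illegal
(4,1): flips 3 -> legal
(5,1): no bracket -> illegal
(5,4): flips 3 -> legal
(5,5): no bracket -> illegal
(6,2): flips 2 -> legal
(6,3): flips 3 -> legal
(6,4): no bracket -> illegal
B mobility = 4
-- W to move --
(0,3): no bracket -> illegal
(0,4): no bracket -> illegal
(0,5): no bracket -> illegal
(1,2): no bracket -> illegal
(1,3): flips 1 -> legal
(1,5): no bracket -> illegal
(1,6): flips 2 -> legal
(2,1): flips 1 -> legal
(2,2): flips 1 -> legal
(2,4): flips 1 -> legal
(2,6): flips 1 -> legal
(3,1): flips 1 -> legal
(3,6): flips 2 -> legal
(4,1): no bracket -> illegal
(4,6): flips 1 -> legal
(5,1): flips 1 -> legal
(5,4): no bracket -> illegal
(5,5): no bracket -> illegal
(5,6): no bracket -> illegal
(6,1): flips 1 -> legal
(6,2): flips 1 -> legal
(6,3): no bracket -> illegal
W mobility = 12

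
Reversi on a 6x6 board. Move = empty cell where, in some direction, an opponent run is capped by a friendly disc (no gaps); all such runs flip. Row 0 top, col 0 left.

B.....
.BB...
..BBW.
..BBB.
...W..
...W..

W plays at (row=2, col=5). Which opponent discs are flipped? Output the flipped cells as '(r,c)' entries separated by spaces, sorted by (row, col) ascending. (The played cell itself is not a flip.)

Answer: (3,4)

Derivation:
Dir NW: first cell '.' (not opp) -> no flip
Dir N: first cell '.' (not opp) -> no flip
Dir NE: edge -> no flip
Dir W: first cell 'W' (not opp) -> no flip
Dir E: edge -> no flip
Dir SW: opp run (3,4) capped by W -> flip
Dir S: first cell '.' (not opp) -> no flip
Dir SE: edge -> no flip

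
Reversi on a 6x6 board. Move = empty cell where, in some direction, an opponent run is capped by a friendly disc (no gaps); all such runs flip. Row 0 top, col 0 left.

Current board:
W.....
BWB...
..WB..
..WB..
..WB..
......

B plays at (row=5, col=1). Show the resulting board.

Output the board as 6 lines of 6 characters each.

Place B at (5,1); scan 8 dirs for brackets.
Dir NW: first cell '.' (not opp) -> no flip
Dir N: first cell '.' (not opp) -> no flip
Dir NE: opp run (4,2) capped by B -> flip
Dir W: first cell '.' (not opp) -> no flip
Dir E: first cell '.' (not opp) -> no flip
Dir SW: edge -> no flip
Dir S: edge -> no flip
Dir SE: edge -> no flip
All flips: (4,2)

Answer: W.....
BWB...
..WB..
..WB..
..BB..
.B....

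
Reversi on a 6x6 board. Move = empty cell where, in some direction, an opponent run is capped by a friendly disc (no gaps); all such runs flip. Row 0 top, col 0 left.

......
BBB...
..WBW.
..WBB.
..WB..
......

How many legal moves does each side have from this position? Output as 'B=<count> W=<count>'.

Answer: B=8 W=6

Derivation:
-- B to move --
(1,3): no bracket -> illegal
(1,4): flips 1 -> legal
(1,5): flips 1 -> legal
(2,1): flips 2 -> legal
(2,5): flips 1 -> legal
(3,1): flips 1 -> legal
(3,5): no bracket -> illegal
(4,1): flips 2 -> legal
(5,1): flips 1 -> legal
(5,2): flips 3 -> legal
(5,3): no bracket -> illegal
B mobility = 8
-- W to move --
(0,0): flips 1 -> legal
(0,1): no bracket -> illegal
(0,2): flips 1 -> legal
(0,3): no bracket -> illegal
(1,3): no bracket -> illegal
(1,4): flips 1 -> legal
(2,0): no bracket -> illegal
(2,1): no bracket -> illegal
(2,5): no bracket -> illegal
(3,5): flips 2 -> legal
(4,4): flips 3 -> legal
(4,5): no bracket -> illegal
(5,2): no bracket -> illegal
(5,3): no bracket -> illegal
(5,4): flips 1 -> legal
W mobility = 6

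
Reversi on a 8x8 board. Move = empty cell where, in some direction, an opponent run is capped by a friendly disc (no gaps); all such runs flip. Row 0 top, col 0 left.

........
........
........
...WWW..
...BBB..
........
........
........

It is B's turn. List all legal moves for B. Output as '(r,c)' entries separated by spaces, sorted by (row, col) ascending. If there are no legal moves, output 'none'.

(2,2): flips 1 -> legal
(2,3): flips 2 -> legal
(2,4): flips 1 -> legal
(2,5): flips 2 -> legal
(2,6): flips 1 -> legal
(3,2): no bracket -> illegal
(3,6): no bracket -> illegal
(4,2): no bracket -> illegal
(4,6): no bracket -> illegal

Answer: (2,2) (2,3) (2,4) (2,5) (2,6)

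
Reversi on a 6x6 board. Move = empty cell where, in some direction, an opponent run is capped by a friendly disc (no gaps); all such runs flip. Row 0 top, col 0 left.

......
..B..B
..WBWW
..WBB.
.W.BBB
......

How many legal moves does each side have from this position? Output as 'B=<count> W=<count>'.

-- B to move --
(1,1): flips 1 -> legal
(1,3): no bracket -> illegal
(1,4): flips 1 -> legal
(2,1): flips 2 -> legal
(3,0): no bracket -> illegal
(3,1): flips 1 -> legal
(3,5): flips 1 -> legal
(4,0): no bracket -> illegal
(4,2): flips 2 -> legal
(5,0): flips 2 -> legal
(5,1): no bracket -> illegal
(5,2): no bracket -> illegal
B mobility = 7
-- W to move --
(0,1): no bracket -> illegal
(0,2): flips 1 -> legal
(0,3): no bracket -> illegal
(0,4): no bracket -> illegal
(0,5): flips 1 -> legal
(1,1): no bracket -> illegal
(1,3): no bracket -> illegal
(1,4): flips 1 -> legal
(2,1): no bracket -> illegal
(3,5): flips 2 -> legal
(4,2): flips 1 -> legal
(5,2): flips 2 -> legal
(5,3): no bracket -> illegal
(5,4): flips 3 -> legal
(5,5): flips 2 -> legal
W mobility = 8

Answer: B=7 W=8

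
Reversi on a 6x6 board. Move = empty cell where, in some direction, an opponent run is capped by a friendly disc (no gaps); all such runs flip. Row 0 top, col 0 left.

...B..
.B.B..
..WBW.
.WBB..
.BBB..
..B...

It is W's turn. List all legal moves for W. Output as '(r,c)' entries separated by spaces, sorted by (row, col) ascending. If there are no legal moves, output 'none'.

Answer: (0,0) (0,2) (0,4) (3,4) (4,4) (5,1) (5,3)

Derivation:
(0,0): flips 1 -> legal
(0,1): no bracket -> illegal
(0,2): flips 1 -> legal
(0,4): flips 1 -> legal
(1,0): no bracket -> illegal
(1,2): no bracket -> illegal
(1,4): no bracket -> illegal
(2,0): no bracket -> illegal
(2,1): no bracket -> illegal
(3,0): no bracket -> illegal
(3,4): flips 2 -> legal
(4,0): no bracket -> illegal
(4,4): flips 1 -> legal
(5,0): no bracket -> illegal
(5,1): flips 3 -> legal
(5,3): flips 1 -> legal
(5,4): no bracket -> illegal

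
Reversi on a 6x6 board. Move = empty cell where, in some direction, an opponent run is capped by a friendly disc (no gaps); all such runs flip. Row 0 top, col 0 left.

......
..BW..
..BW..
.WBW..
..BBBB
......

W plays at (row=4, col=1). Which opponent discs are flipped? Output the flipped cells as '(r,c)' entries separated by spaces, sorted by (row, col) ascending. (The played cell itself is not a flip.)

Dir NW: first cell '.' (not opp) -> no flip
Dir N: first cell 'W' (not opp) -> no flip
Dir NE: opp run (3,2) capped by W -> flip
Dir W: first cell '.' (not opp) -> no flip
Dir E: opp run (4,2) (4,3) (4,4) (4,5), next=edge -> no flip
Dir SW: first cell '.' (not opp) -> no flip
Dir S: first cell '.' (not opp) -> no flip
Dir SE: first cell '.' (not opp) -> no flip

Answer: (3,2)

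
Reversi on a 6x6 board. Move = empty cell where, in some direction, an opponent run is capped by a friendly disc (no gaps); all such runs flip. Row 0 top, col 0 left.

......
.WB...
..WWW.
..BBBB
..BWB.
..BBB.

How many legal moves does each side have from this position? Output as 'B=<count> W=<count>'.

Answer: B=5 W=9

Derivation:
-- B to move --
(0,0): flips 2 -> legal
(0,1): no bracket -> illegal
(0,2): no bracket -> illegal
(1,0): flips 1 -> legal
(1,3): flips 2 -> legal
(1,4): flips 2 -> legal
(1,5): flips 1 -> legal
(2,0): no bracket -> illegal
(2,1): no bracket -> illegal
(2,5): no bracket -> illegal
(3,1): no bracket -> illegal
B mobility = 5
-- W to move --
(0,1): flips 1 -> legal
(0,2): flips 1 -> legal
(0,3): no bracket -> illegal
(1,3): flips 1 -> legal
(2,1): flips 1 -> legal
(2,5): flips 1 -> legal
(3,1): no bracket -> illegal
(4,1): flips 2 -> legal
(4,5): flips 2 -> legal
(5,1): flips 2 -> legal
(5,5): flips 2 -> legal
W mobility = 9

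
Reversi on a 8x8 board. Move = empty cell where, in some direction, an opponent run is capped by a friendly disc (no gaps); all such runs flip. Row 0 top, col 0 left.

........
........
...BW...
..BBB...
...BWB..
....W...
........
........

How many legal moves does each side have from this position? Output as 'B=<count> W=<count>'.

-- B to move --
(1,3): no bracket -> illegal
(1,4): flips 1 -> legal
(1,5): flips 1 -> legal
(2,5): flips 1 -> legal
(3,5): no bracket -> illegal
(5,3): no bracket -> illegal
(5,5): flips 1 -> legal
(6,3): flips 1 -> legal
(6,4): flips 2 -> legal
(6,5): flips 1 -> legal
B mobility = 7
-- W to move --
(1,2): no bracket -> illegal
(1,3): no bracket -> illegal
(1,4): no bracket -> illegal
(2,1): flips 2 -> legal
(2,2): flips 2 -> legal
(2,5): no bracket -> illegal
(3,1): no bracket -> illegal
(3,5): no bracket -> illegal
(3,6): flips 1 -> legal
(4,1): no bracket -> illegal
(4,2): flips 2 -> legal
(4,6): flips 1 -> legal
(5,2): no bracket -> illegal
(5,3): no bracket -> illegal
(5,5): no bracket -> illegal
(5,6): no bracket -> illegal
W mobility = 5

Answer: B=7 W=5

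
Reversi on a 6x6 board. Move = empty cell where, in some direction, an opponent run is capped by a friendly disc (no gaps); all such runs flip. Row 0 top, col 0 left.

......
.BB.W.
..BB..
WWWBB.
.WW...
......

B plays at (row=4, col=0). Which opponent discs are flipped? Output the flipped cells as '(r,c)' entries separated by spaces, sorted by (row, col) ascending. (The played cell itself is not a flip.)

Answer: (3,1)

Derivation:
Dir NW: edge -> no flip
Dir N: opp run (3,0), next='.' -> no flip
Dir NE: opp run (3,1) capped by B -> flip
Dir W: edge -> no flip
Dir E: opp run (4,1) (4,2), next='.' -> no flip
Dir SW: edge -> no flip
Dir S: first cell '.' (not opp) -> no flip
Dir SE: first cell '.' (not opp) -> no flip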